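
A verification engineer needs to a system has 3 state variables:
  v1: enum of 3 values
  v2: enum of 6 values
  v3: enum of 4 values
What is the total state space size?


State space = product of domain sizes of all variables.
Domain sizes:
  v1 (enum of 3 values): 3
  v2 (enum of 6 values): 6
  v3 (enum of 4 values): 4
Product = 3 * 6 * 4 = 72

72


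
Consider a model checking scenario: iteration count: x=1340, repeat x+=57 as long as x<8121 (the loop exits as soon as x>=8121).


Step 1: x goes from 1340 toward 8121 by 57; the body runs while x<8121, so iterations = ceil((bound-start)/step)
Step 2: Distance=6781
Step 3: ceil(6781/57)=119

119


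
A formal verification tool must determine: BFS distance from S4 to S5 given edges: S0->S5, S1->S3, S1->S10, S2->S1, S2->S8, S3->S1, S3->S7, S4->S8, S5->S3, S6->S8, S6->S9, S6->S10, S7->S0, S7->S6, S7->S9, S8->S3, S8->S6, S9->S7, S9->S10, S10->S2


BFS layer-by-layer from S4:
  dist 0: {S4}
  dist 1: {S8}
  dist 2: {S3, S6}
  dist 3: {S1, S7, S9, S10}
  dist 4: {S0, S2}
  dist 5: {S5}
  -> S5 reached at distance 5
Shortest path length = 5

5


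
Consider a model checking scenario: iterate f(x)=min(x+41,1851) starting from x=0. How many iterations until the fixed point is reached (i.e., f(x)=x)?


Step 1: x=0, cap=1851, increment=41
Step 2: x grows by 41 each step until capped at 1851; fixed point is x=1851
Step 3: iterations = ceil(1851/41) = 46

46


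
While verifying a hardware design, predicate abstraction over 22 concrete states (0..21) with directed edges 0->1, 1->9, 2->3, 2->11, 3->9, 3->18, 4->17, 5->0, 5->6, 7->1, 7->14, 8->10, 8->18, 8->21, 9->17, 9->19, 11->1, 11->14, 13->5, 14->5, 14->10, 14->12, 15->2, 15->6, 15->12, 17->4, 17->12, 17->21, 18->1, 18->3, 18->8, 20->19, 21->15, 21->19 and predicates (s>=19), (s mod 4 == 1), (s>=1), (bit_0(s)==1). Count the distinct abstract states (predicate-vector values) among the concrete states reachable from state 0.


BFS from 0:
Concrete reachable: {0, 1, 2, 3, 4, 5, 6, 8, 9, 10, 11, 12, 14, 15, 17, 18, 19, 21}
Abstract via predicates (s>=19), (s mod 4 == 1), (s>=1), (bit_0(s)==1):
  (0,0,0,0) <- {0}
  (0,0,1,0) <- {2, 4, 6, 8, 10, 12, 14, 18}
  (0,0,1,1) <- {3, 11, 15}
  (0,1,1,1) <- {1, 5, 9, 17}
  (1,0,1,1) <- {19}
  (1,1,1,1) <- {21}
Distinct abstract states = 6

6


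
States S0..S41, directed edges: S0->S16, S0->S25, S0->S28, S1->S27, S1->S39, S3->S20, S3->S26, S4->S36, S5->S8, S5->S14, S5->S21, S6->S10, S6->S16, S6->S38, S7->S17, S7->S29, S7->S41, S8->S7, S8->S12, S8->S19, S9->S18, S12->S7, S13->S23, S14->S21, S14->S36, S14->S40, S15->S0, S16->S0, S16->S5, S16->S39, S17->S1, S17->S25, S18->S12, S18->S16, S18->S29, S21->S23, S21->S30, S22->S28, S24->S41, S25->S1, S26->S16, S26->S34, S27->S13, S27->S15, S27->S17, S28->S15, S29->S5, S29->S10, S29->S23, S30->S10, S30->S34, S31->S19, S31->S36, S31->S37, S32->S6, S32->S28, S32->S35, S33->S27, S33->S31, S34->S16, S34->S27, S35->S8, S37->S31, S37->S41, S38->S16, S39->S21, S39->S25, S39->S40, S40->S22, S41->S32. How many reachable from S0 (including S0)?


BFS from S0:
  layer 0: {S0}
  layer 1: {S16, S25, S28}
  layer 2: {S1, S5, S15, S39}
  layer 3: {S8, S14, S21, S27, S40}
  layer 4: {S7, S12, S13, S17, S19, S22, S23, S30, S36}
  layer 5: {S10, S29, S34, S41}
  layer 6: {S32}
  layer 7: {S6, S35}
  layer 8: {S38}
Reachable set: {S0, S1, S5, S6, S7, S8, S10, S12, S13, S14, S15, S16, S17, S19, S21, S22, S23, S25, S27, S28, S29, S30, S32, S34, S35, S36, S38, S39, S40, S41}
Count = 30

30


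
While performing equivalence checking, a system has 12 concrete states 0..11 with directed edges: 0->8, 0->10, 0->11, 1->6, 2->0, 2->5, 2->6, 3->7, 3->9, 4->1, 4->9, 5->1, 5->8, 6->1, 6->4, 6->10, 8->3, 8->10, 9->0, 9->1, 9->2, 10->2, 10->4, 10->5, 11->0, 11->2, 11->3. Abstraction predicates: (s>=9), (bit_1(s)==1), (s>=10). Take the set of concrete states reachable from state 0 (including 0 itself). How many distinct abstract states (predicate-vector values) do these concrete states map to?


BFS from 0:
Concrete reachable: {0, 1, 2, 3, 4, 5, 6, 7, 8, 9, 10, 11}
Abstract via predicates (s>=9), (bit_1(s)==1), (s>=10):
  (0,0,0) <- {0, 1, 4, 5, 8}
  (0,1,0) <- {2, 3, 6, 7}
  (1,0,0) <- {9}
  (1,1,1) <- {10, 11}
Distinct abstract states = 4

4


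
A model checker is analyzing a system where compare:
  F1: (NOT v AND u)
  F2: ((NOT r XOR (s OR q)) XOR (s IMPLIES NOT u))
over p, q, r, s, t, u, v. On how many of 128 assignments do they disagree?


F1 = (NOT v AND u)
F2 = ((NOT r XOR (s OR q)) XOR (s IMPLIES NOT u))
Evaluate both on each of 128 rows (bits = p,q,r,s,t,u,v):
  row 0 [0000000]: F1=0 F2=0 -> 0
  row 1 [0000001]: F1=0 F2=0 -> 0
  row 2 [0000010]: F1=1 F2=0 (differ) -> 1
  row 3 [0000011]: F1=0 F2=0 -> 0
  row 4 [0000100]: F1=0 F2=0 -> 0
  (every remaining row is evaluated the same way; all 128 results are listed next)
Full result column, 8 rows per line (p,q,r,s fixed per line; t,u,v runs 000..111 left to right):
  rows 0-7 [p,q,r,s=0000]: 00100010  (ones: 2)
  rows 8-15 [p,q,r,s=0001]: 11101110  (ones: 6)
  rows 16-23 [p,q,r,s=0010]: 11011101  (ones: 6)
  rows 24-31 [p,q,r,s=0011]: 00010001  (ones: 2)
  rows 32-39 [p,q,r,s=0100]: 11011101  (ones: 6)
  rows 40-47 [p,q,r,s=0101]: 11101110  (ones: 6)
  rows 48-55 [p,q,r,s=0110]: 00100010  (ones: 2)
  rows 56-63 [p,q,r,s=0111]: 00010001  (ones: 2)
  rows 64-71 [p,q,r,s=1000]: 00100010  (ones: 2)
  rows 72-79 [p,q,r,s=1001]: 11101110  (ones: 6)
  rows 80-87 [p,q,r,s=1010]: 11011101  (ones: 6)
  rows 88-95 [p,q,r,s=1011]: 00010001  (ones: 2)
  rows 96-103 [p,q,r,s=1100]: 11011101  (ones: 6)
  rows 104-111 [p,q,r,s=1101]: 11101110  (ones: 6)
  rows 112-119 [p,q,r,s=1110]: 00100010  (ones: 2)
  rows 120-127 [p,q,r,s=1111]: 00010001  (ones: 2)
Disagreements = 2+6+6+2+6+6+2+2+2+6+6+2+6+6+2+2 = 64

64


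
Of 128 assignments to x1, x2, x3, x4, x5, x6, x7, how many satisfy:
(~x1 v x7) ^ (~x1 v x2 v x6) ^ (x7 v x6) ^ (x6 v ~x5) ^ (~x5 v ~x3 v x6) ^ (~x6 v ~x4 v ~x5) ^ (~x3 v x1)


CNF with 7 clauses over 7 vars (128 assignments).
An assignment satisfies CNF iff every clause has >=1 true literal.
Check each row (bits = x1,x2,x3,x4,x5,x6,x7; clause T/F shown):
  row 0 [0000000]: clauses=TTFTTTT -> 0
  row 1 [0000001]: clauses=TTTTTTT -> 1
  row 2 [0000010]: clauses=TTTTTTT -> 1
  row 3 [0000011]: clauses=TTTTTTT -> 1
  row 4 [0000100]: clauses=TTFFTTT -> 0
  (every remaining row is evaluated the same way; all 128 results are listed next)
Full result column, 8 rows per line (x1,x2,x3,x4 fixed per line; x5,x6,x7 runs 000..111 left to right):
  rows 0-7 [x1,x2,x3,x4=0000]: 01110011  (ones: 5)
  rows 8-15 [x1,x2,x3,x4=0001]: 01110000  (ones: 3)
  rows 16-23 [x1,x2,x3,x4=0010]: 00000000  (ones: 0)
  rows 24-31 [x1,x2,x3,x4=0011]: 00000000  (ones: 0)
  rows 32-39 [x1,x2,x3,x4=0100]: 01110011  (ones: 5)
  rows 40-47 [x1,x2,x3,x4=0101]: 01110000  (ones: 3)
  rows 48-55 [x1,x2,x3,x4=0110]: 00000000  (ones: 0)
  rows 56-63 [x1,x2,x3,x4=0111]: 00000000  (ones: 0)
  rows 64-71 [x1,x2,x3,x4=1000]: 00010001  (ones: 2)
  rows 72-79 [x1,x2,x3,x4=1001]: 00010000  (ones: 1)
  rows 80-87 [x1,x2,x3,x4=1010]: 00010001  (ones: 2)
  rows 88-95 [x1,x2,x3,x4=1011]: 00010000  (ones: 1)
  rows 96-103 [x1,x2,x3,x4=1100]: 01010001  (ones: 3)
  rows 104-111 [x1,x2,x3,x4=1101]: 01010000  (ones: 2)
  rows 112-119 [x1,x2,x3,x4=1110]: 01010001  (ones: 3)
  rows 120-127 [x1,x2,x3,x4=1111]: 01010000  (ones: 2)
Satisfying assignments = 5+3+0+0+5+3+0+0+2+1+2+1+3+2+3+2 = 32

32


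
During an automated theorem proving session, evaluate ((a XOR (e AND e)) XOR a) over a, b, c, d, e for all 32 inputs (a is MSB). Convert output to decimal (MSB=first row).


Formula: ((a XOR (e AND e)) XOR a) over a, b, c, d, e (32 rows)
Evaluate each row (bits = a,b,c,d,e, MSB first):
  row 0 [00000]: ((0 XOR (0 AND 0)) XOR 0) -> 0
  row 1 [00001]: ((0 XOR (1 AND 1)) XOR 0) -> 1
  row 2 [00010]: ((0 XOR (0 AND 0)) XOR 0) -> 0
  row 3 [00011]: ((0 XOR (1 AND 1)) XOR 0) -> 1
  row 4 [00100]: ((0 XOR (0 AND 0)) XOR 0) -> 0
  row 5 [00101]: ((0 XOR (1 AND 1)) XOR 0) -> 1
  row 6 [00110]: ((0 XOR (0 AND 0)) XOR 0) -> 0
  row 7 [00111]: ((0 XOR (1 AND 1)) XOR 0) -> 1
  row 8 [01000]: ((0 XOR (0 AND 0)) XOR 0) -> 0
  row 9 [01001]: ((0 XOR (1 AND 1)) XOR 0) -> 1
  row 10 [01010]: ((0 XOR (0 AND 0)) XOR 0) -> 0
  row 11 [01011]: ((0 XOR (1 AND 1)) XOR 0) -> 1
  row 12 [01100]: ((0 XOR (0 AND 0)) XOR 0) -> 0
  row 13 [01101]: ((0 XOR (1 AND 1)) XOR 0) -> 1
  row 14 [01110]: ((0 XOR (0 AND 0)) XOR 0) -> 0
  row 15 [01111]: ((0 XOR (1 AND 1)) XOR 0) -> 1
  row 16 [10000]: ((1 XOR (0 AND 0)) XOR 1) -> 0
  row 17 [10001]: ((1 XOR (1 AND 1)) XOR 1) -> 1
  row 18 [10010]: ((1 XOR (0 AND 0)) XOR 1) -> 0
  row 19 [10011]: ((1 XOR (1 AND 1)) XOR 1) -> 1
  row 20 [10100]: ((1 XOR (0 AND 0)) XOR 1) -> 0
  row 21 [10101]: ((1 XOR (1 AND 1)) XOR 1) -> 1
  row 22 [10110]: ((1 XOR (0 AND 0)) XOR 1) -> 0
  row 23 [10111]: ((1 XOR (1 AND 1)) XOR 1) -> 1
  row 24 [11000]: ((1 XOR (0 AND 0)) XOR 1) -> 0
  row 25 [11001]: ((1 XOR (1 AND 1)) XOR 1) -> 1
  row 26 [11010]: ((1 XOR (0 AND 0)) XOR 1) -> 0
  row 27 [11011]: ((1 XOR (1 AND 1)) XOR 1) -> 1
  row 28 [11100]: ((1 XOR (0 AND 0)) XOR 1) -> 0
  row 29 [11101]: ((1 XOR (1 AND 1)) XOR 1) -> 1
  row 30 [11110]: ((1 XOR (0 AND 0)) XOR 1) -> 0
  row 31 [11111]: ((1 XOR (1 AND 1)) XOR 1) -> 1
Full result column, 4 rows per line (a,b,c fixed per line; d,e runs 00..11 left to right):
  rows 0-3 [a,b,c=000]: 0101  = hex 5
  rows 4-7 [a,b,c=001]: 0101  = hex 5
  rows 8-11 [a,b,c=010]: 0101  = hex 5
  rows 12-15 [a,b,c=011]: 0101  = hex 5
  rows 16-19 [a,b,c=100]: 0101  = hex 5
  rows 20-23 [a,b,c=101]: 0101  = hex 5
  rows 24-27 [a,b,c=110]: 0101  = hex 5
  rows 28-31 [a,b,c=111]: 0101  = hex 5
Output column (row 0 .. row 31) = 01010101010101010101010101010101
Output column grouped in 4s = 0101 0101 0101 0101 0101 0101 0101 0101 = 0x55555555
Convert to decimal digit by digit (value = value*16 + digit):
  5 -> 5
  5*16 + 5 = 85
  85*16 + 5 = 1365
  1365*16 + 5 = 21845
  21845*16 + 5 = 349525
  349525*16 + 5 = 5592405
  5592405*16 + 5 = 89478485
  89478485*16 + 5 = 1431655765
Decimal = 1431655765

1431655765


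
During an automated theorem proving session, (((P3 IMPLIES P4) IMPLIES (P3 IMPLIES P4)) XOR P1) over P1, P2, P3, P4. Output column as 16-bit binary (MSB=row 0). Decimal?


Formula: (((P3 IMPLIES P4) IMPLIES (P3 IMPLIES P4)) XOR P1) over P1, P2, P3, P4 (16 rows)
Evaluate each row (bits = P1,P2,P3,P4, MSB first):
  row 0 [0000]: (((0 IMPLIES 0) IMPLIES (0 IMPLIES 0)) XOR 0) -> 1
  row 1 [0001]: (((0 IMPLIES 1) IMPLIES (0 IMPLIES 1)) XOR 0) -> 1
  row 2 [0010]: (((1 IMPLIES 0) IMPLIES (1 IMPLIES 0)) XOR 0) -> 1
  row 3 [0011]: (((1 IMPLIES 1) IMPLIES (1 IMPLIES 1)) XOR 0) -> 1
  row 4 [0100]: (((0 IMPLIES 0) IMPLIES (0 IMPLIES 0)) XOR 0) -> 1
  row 5 [0101]: (((0 IMPLIES 1) IMPLIES (0 IMPLIES 1)) XOR 0) -> 1
  row 6 [0110]: (((1 IMPLIES 0) IMPLIES (1 IMPLIES 0)) XOR 0) -> 1
  row 7 [0111]: (((1 IMPLIES 1) IMPLIES (1 IMPLIES 1)) XOR 0) -> 1
  row 8 [1000]: (((0 IMPLIES 0) IMPLIES (0 IMPLIES 0)) XOR 1) -> 0
  row 9 [1001]: (((0 IMPLIES 1) IMPLIES (0 IMPLIES 1)) XOR 1) -> 0
  row 10 [1010]: (((1 IMPLIES 0) IMPLIES (1 IMPLIES 0)) XOR 1) -> 0
  row 11 [1011]: (((1 IMPLIES 1) IMPLIES (1 IMPLIES 1)) XOR 1) -> 0
  row 12 [1100]: (((0 IMPLIES 0) IMPLIES (0 IMPLIES 0)) XOR 1) -> 0
  row 13 [1101]: (((0 IMPLIES 1) IMPLIES (0 IMPLIES 1)) XOR 1) -> 0
  row 14 [1110]: (((1 IMPLIES 0) IMPLIES (1 IMPLIES 0)) XOR 1) -> 0
  row 15 [1111]: (((1 IMPLIES 1) IMPLIES (1 IMPLIES 1)) XOR 1) -> 0
Full result column, 4 rows per line (P1,P2 fixed per line; P3,P4 runs 00..11 left to right):
  rows 0-3 [P1,P2=00]: 1111  = hex F
  rows 4-7 [P1,P2=01]: 1111  = hex F
  rows 8-11 [P1,P2=10]: 0000  = hex 0
  rows 12-15 [P1,P2=11]: 0000  = hex 0
Output column (row 0 .. row 15) = 1111111100000000
Output column grouped in 4s = 1111 1111 0000 0000 = 0xFF00
Convert to decimal digit by digit (value = value*16 + digit):
  F -> 15
  15*16 + 15 (F) = 255
  255*16 + 0 = 4080
  4080*16 + 0 = 65280
Decimal = 65280

65280


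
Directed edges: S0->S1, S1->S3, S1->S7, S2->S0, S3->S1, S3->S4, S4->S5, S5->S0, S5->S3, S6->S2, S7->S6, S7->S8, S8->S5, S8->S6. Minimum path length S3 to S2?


BFS layer-by-layer from S3:
  dist 0: {S3}
  dist 1: {S1, S4}
  dist 2: {S5, S7}
  dist 3: {S0, S6, S8}
  dist 4: {S2}
  -> S2 reached at distance 4
Shortest path length = 4

4


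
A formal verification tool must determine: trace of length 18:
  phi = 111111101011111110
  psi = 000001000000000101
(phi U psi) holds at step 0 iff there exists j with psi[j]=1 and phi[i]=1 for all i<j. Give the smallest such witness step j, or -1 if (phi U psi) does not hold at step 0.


(phi U psi) at 0: need smallest j with psi[j]=1 and phi[i]=1 for all i in [0,j).
Scan from step 0:
  step 0: phi=1, psi=0 -> continue
  step 1: phi=1, psi=0 -> continue
  step 2: phi=1, psi=0 -> continue
  step 3: phi=1, psi=0 -> continue
  step 5: psi=1 and phi held for [0,5) -> witness found
Witness step = 5

5


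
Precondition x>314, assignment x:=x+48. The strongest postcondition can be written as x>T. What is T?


Formula: sp(P, x:=E) = exists old_x. (x = E[old_x/x]) AND P[old_x/x] (old_x is the value of x before the assignment; eliminate old_x by solving x = E[old_x/x] for old_x)
Step 1: Precondition P: x>314, i.e. old_x > 314
Step 2: Assignment gives x = old_x + 48, so old_x = x - 48
Step 3: Substitute into P: x - 48 > 314
Step 4: Simplify: x > 314+48 = 362

362


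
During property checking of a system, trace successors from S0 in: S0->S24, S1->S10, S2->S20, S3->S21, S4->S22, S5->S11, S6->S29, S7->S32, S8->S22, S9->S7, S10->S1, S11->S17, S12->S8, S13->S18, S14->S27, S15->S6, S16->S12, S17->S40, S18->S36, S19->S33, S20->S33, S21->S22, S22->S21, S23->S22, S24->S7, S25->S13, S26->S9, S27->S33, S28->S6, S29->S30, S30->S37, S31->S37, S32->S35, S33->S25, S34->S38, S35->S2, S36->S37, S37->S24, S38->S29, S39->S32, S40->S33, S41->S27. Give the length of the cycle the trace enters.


Trace from S0 until a state repeats:
  S0 -> S24 -> S7 -> S32 -> S35 -> S2 -> S20 -> S33 -> S25 -> S13 -> S18 -> S36 -> S37 -> S24
S24 first seen at step 1, revisited at step 13.
Cycle length = 13 - 1 = 12

12


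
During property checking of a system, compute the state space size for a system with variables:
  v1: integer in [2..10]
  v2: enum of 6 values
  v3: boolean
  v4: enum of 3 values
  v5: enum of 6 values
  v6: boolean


State space = product of domain sizes of all variables.
Domain sizes:
  v1 (integer in [2..10]): 9
  v2 (enum of 6 values): 6
  v3 (boolean): 2
  v4 (enum of 3 values): 3
  v5 (enum of 6 values): 6
  v6 (boolean): 2
Product = 9 * 6 * 2 * 3 * 6 * 2 = 3888

3888


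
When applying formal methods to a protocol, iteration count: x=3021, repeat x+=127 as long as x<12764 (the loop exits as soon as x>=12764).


Step 1: x goes from 3021 toward 12764 by 127; the body runs while x<12764, so iterations = ceil((bound-start)/step)
Step 2: Distance=9743
Step 3: ceil(9743/127)=77

77


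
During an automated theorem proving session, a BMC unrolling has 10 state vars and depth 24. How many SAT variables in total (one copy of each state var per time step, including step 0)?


BMC unrolls to depth k, creating one copy of each state var for steps 0..k.
Step count = 24 + 1 = 25 (steps 0 through 24)
Vars per step = 10
Total = 10 * 25 = 250

250


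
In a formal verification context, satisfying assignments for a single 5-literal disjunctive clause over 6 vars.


Step 1: Total=2^6=64
Step 2: Unsat when all 5 false: 2^1=2
Step 3: Sat=64-2=62

62


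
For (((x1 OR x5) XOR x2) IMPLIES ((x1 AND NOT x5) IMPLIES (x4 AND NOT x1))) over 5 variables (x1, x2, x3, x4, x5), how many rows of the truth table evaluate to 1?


Formula: (((x1 OR x5) XOR x2) IMPLIES ((x1 AND NOT x5) IMPLIES (x4 AND NOT x1))) over 5 vars (32 rows)
Evaluate each row (x1, x2, x3, x4, x5 as bits, MSB first):
  row 0 [00000]: (((0 OR 0) XOR 0) IMPLIES ((0 AND NOT 0) IMPLIES (0 AND NOT 0))) -> 1
  row 1 [00001]: (((0 OR 1) XOR 0) IMPLIES ((0 AND NOT 1) IMPLIES (0 AND NOT 0))) -> 1
  row 2 [00010]: (((0 OR 0) XOR 0) IMPLIES ((0 AND NOT 0) IMPLIES (1 AND NOT 0))) -> 1
  row 3 [00011]: (((0 OR 1) XOR 0) IMPLIES ((0 AND NOT 1) IMPLIES (1 AND NOT 0))) -> 1
  row 4 [00100]: (((0 OR 0) XOR 0) IMPLIES ((0 AND NOT 0) IMPLIES (0 AND NOT 0))) -> 1
  row 5 [00101]: (((0 OR 1) XOR 0) IMPLIES ((0 AND NOT 1) IMPLIES (0 AND NOT 0))) -> 1
  row 6 [00110]: (((0 OR 0) XOR 0) IMPLIES ((0 AND NOT 0) IMPLIES (1 AND NOT 0))) -> 1
  row 7 [00111]: (((0 OR 1) XOR 0) IMPLIES ((0 AND NOT 1) IMPLIES (1 AND NOT 0))) -> 1
  row 8 [01000]: (((0 OR 0) XOR 1) IMPLIES ((0 AND NOT 0) IMPLIES (0 AND NOT 0))) -> 1
  row 9 [01001]: (((0 OR 1) XOR 1) IMPLIES ((0 AND NOT 1) IMPLIES (0 AND NOT 0))) -> 1
  row 10 [01010]: (((0 OR 0) XOR 1) IMPLIES ((0 AND NOT 0) IMPLIES (1 AND NOT 0))) -> 1
  row 11 [01011]: (((0 OR 1) XOR 1) IMPLIES ((0 AND NOT 1) IMPLIES (1 AND NOT 0))) -> 1
  row 12 [01100]: (((0 OR 0) XOR 1) IMPLIES ((0 AND NOT 0) IMPLIES (0 AND NOT 0))) -> 1
  row 13 [01101]: (((0 OR 1) XOR 1) IMPLIES ((0 AND NOT 1) IMPLIES (0 AND NOT 0))) -> 1
  row 14 [01110]: (((0 OR 0) XOR 1) IMPLIES ((0 AND NOT 0) IMPLIES (1 AND NOT 0))) -> 1
  row 15 [01111]: (((0 OR 1) XOR 1) IMPLIES ((0 AND NOT 1) IMPLIES (1 AND NOT 0))) -> 1
  row 16 [10000]: (((1 OR 0) XOR 0) IMPLIES ((1 AND NOT 0) IMPLIES (0 AND NOT 1))) -> 0
  row 17 [10001]: (((1 OR 1) XOR 0) IMPLIES ((1 AND NOT 1) IMPLIES (0 AND NOT 1))) -> 1
  row 18 [10010]: (((1 OR 0) XOR 0) IMPLIES ((1 AND NOT 0) IMPLIES (1 AND NOT 1))) -> 0
  row 19 [10011]: (((1 OR 1) XOR 0) IMPLIES ((1 AND NOT 1) IMPLIES (1 AND NOT 1))) -> 1
  row 20 [10100]: (((1 OR 0) XOR 0) IMPLIES ((1 AND NOT 0) IMPLIES (0 AND NOT 1))) -> 0
  row 21 [10101]: (((1 OR 1) XOR 0) IMPLIES ((1 AND NOT 1) IMPLIES (0 AND NOT 1))) -> 1
  row 22 [10110]: (((1 OR 0) XOR 0) IMPLIES ((1 AND NOT 0) IMPLIES (1 AND NOT 1))) -> 0
  row 23 [10111]: (((1 OR 1) XOR 0) IMPLIES ((1 AND NOT 1) IMPLIES (1 AND NOT 1))) -> 1
  row 24 [11000]: (((1 OR 0) XOR 1) IMPLIES ((1 AND NOT 0) IMPLIES (0 AND NOT 1))) -> 1
  row 25 [11001]: (((1 OR 1) XOR 1) IMPLIES ((1 AND NOT 1) IMPLIES (0 AND NOT 1))) -> 1
  row 26 [11010]: (((1 OR 0) XOR 1) IMPLIES ((1 AND NOT 0) IMPLIES (1 AND NOT 1))) -> 1
  row 27 [11011]: (((1 OR 1) XOR 1) IMPLIES ((1 AND NOT 1) IMPLIES (1 AND NOT 1))) -> 1
  row 28 [11100]: (((1 OR 0) XOR 1) IMPLIES ((1 AND NOT 0) IMPLIES (0 AND NOT 1))) -> 1
  row 29 [11101]: (((1 OR 1) XOR 1) IMPLIES ((1 AND NOT 1) IMPLIES (0 AND NOT 1))) -> 1
  row 30 [11110]: (((1 OR 0) XOR 1) IMPLIES ((1 AND NOT 0) IMPLIES (1 AND NOT 1))) -> 1
  row 31 [11111]: (((1 OR 1) XOR 1) IMPLIES ((1 AND NOT 1) IMPLIES (1 AND NOT 1))) -> 1
Full result column, 8 rows per line (x1,x2 fixed per line; x3,x4,x5 runs 000..111 left to right):
  rows 0-7 [x1,x2=00]: 11111111  (ones: 8)
  rows 8-15 [x1,x2=01]: 11111111  (ones: 8)
  rows 16-23 [x1,x2=10]: 01010101  (ones: 4)
  rows 24-31 [x1,x2=11]: 11111111  (ones: 8)
Count of 1-rows = 8+8+4+8 = 28

28


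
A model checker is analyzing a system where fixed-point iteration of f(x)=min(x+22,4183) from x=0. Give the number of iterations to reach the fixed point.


Step 1: x=0, cap=4183, increment=22
Step 2: x grows by 22 each step until capped at 4183; fixed point is x=4183
Step 3: iterations = ceil(4183/22) = 191

191


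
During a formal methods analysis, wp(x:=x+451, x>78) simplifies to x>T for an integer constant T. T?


Formula: wp(x:=E, P) = P[E/x] (substitute E for x in postcondition)
Step 1: Postcondition: x>78
Step 2: Substitute x+451 for x: x+451>78
Step 3: Solve for x: x > 78-451 = -373

-373


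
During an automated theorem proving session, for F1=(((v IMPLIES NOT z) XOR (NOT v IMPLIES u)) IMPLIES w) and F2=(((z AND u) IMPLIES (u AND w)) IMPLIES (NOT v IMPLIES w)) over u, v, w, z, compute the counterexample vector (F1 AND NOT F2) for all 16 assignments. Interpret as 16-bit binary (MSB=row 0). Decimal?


F1 = (((v IMPLIES NOT z) XOR (NOT v IMPLIES u)) IMPLIES w)
F2 = (((z AND u) IMPLIES (u AND w)) IMPLIES (NOT v IMPLIES w))
Counterexample to F1=>F2 is where F1=1 and F2=0.
Evaluate each row (bits = u,v,w,z, MSB first):
  row 0 [0000]: F1=0 F2=0 -> F1&~F2 -> 0
  row 1 [0001]: F1=0 F2=0 -> F1&~F2 -> 0
  row 2 [0010]: F1=1 F2=1 -> F1&~F2 -> 0
  row 3 [0011]: F1=1 F2=1 -> F1&~F2 -> 0
  row 4 [0100]: F1=1 F2=1 -> F1&~F2 -> 0
  row 5 [0101]: F1=0 F2=1 -> F1&~F2 -> 0
  row 6 [0110]: F1=1 F2=1 -> F1&~F2 -> 0
  row 7 [0111]: F1=1 F2=1 -> F1&~F2 -> 0
  row 8 [1000]: F1=1 F2=0 -> F1&~F2 -> 1
  row 9 [1001]: F1=1 F2=1 -> F1&~F2 -> 0
  row 10 [1010]: F1=1 F2=1 -> F1&~F2 -> 0
  row 11 [1011]: F1=1 F2=1 -> F1&~F2 -> 0
  row 12 [1100]: F1=1 F2=1 -> F1&~F2 -> 0
  row 13 [1101]: F1=0 F2=1 -> F1&~F2 -> 0
  row 14 [1110]: F1=1 F2=1 -> F1&~F2 -> 0
  row 15 [1111]: F1=1 F2=1 -> F1&~F2 -> 0
Full result column, 4 rows per line (u,v fixed per line; w,z runs 00..11 left to right):
  rows 0-3 [u,v=00]: 0000  = hex 0
  rows 4-7 [u,v=01]: 0000  = hex 0
  rows 8-11 [u,v=10]: 1000  = hex 8
  rows 12-15 [u,v=11]: 0000  = hex 0
Counterexample vector (row 0 .. row 15) = 0000000010000000
Output column grouped in 4s = 0000 0000 1000 0000 = 0x0080
Convert to decimal digit by digit (value = value*16 + digit):
  0 -> 0
  0*16 + 0 = 0
  0*16 + 8 = 8
  8*16 + 0 = 128
Decimal = 128

128


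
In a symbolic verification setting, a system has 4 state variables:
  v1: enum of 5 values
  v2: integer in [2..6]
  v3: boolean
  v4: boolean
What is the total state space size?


State space = product of domain sizes of all variables.
Domain sizes:
  v1 (enum of 5 values): 5
  v2 (integer in [2..6]): 5
  v3 (boolean): 2
  v4 (boolean): 2
Product = 5 * 5 * 2 * 2 = 100

100


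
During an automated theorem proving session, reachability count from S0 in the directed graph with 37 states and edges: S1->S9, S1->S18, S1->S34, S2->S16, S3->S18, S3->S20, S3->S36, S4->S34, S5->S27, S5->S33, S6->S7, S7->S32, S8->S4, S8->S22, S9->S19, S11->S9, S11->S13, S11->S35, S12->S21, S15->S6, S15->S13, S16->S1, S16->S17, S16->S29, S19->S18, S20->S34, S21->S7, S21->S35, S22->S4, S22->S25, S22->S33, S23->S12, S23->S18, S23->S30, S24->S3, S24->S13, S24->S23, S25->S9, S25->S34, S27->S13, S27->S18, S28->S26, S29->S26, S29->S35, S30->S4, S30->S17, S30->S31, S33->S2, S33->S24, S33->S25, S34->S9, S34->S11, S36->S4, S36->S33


BFS from S0:
  layer 0: {S0}
Reachable set: {S0}
Count = 1

1


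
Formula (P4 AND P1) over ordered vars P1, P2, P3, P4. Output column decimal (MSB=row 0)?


Formula: (P4 AND P1) over P1, P2, P3, P4 (16 rows)
Evaluate each row (bits = P1,P2,P3,P4, MSB first):
  row 0 [0000]: (0 AND 0) -> 0
  row 1 [0001]: (1 AND 0) -> 0
  row 2 [0010]: (0 AND 0) -> 0
  row 3 [0011]: (1 AND 0) -> 0
  row 4 [0100]: (0 AND 0) -> 0
  row 5 [0101]: (1 AND 0) -> 0
  row 6 [0110]: (0 AND 0) -> 0
  row 7 [0111]: (1 AND 0) -> 0
  row 8 [1000]: (0 AND 1) -> 0
  row 9 [1001]: (1 AND 1) -> 1
  row 10 [1010]: (0 AND 1) -> 0
  row 11 [1011]: (1 AND 1) -> 1
  row 12 [1100]: (0 AND 1) -> 0
  row 13 [1101]: (1 AND 1) -> 1
  row 14 [1110]: (0 AND 1) -> 0
  row 15 [1111]: (1 AND 1) -> 1
Full result column, 4 rows per line (P1,P2 fixed per line; P3,P4 runs 00..11 left to right):
  rows 0-3 [P1,P2=00]: 0000  = hex 0
  rows 4-7 [P1,P2=01]: 0000  = hex 0
  rows 8-11 [P1,P2=10]: 0101  = hex 5
  rows 12-15 [P1,P2=11]: 0101  = hex 5
Output column (row 0 .. row 15) = 0000000001010101
Output column grouped in 4s = 0000 0000 0101 0101 = 0x0055
Convert to decimal digit by digit (value = value*16 + digit):
  0 -> 0
  0*16 + 0 = 0
  0*16 + 5 = 5
  5*16 + 5 = 85
Decimal = 85

85


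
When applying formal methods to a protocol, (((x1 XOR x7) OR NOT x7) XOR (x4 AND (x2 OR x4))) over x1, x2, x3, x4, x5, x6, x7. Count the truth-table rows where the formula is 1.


Formula: (((x1 XOR x7) OR NOT x7) XOR (x4 AND (x2 OR x4))) over 7 vars (128 rows)
Evaluate each row (x1, x2, x3, x4, x5, x6, x7 as bits, MSB first):
  row 0 [0000000]: (((0 XOR 0) OR NOT 0) XOR (0 AND (0 OR 0))) -> 1
  row 1 [0000001]: (((0 XOR 1) OR NOT 1) XOR (0 AND (0 OR 0))) -> 1
  row 2 [0000010]: (((0 XOR 0) OR NOT 0) XOR (0 AND (0 OR 0))) -> 1
  row 3 [0000011]: (((0 XOR 1) OR NOT 1) XOR (0 AND (0 OR 0))) -> 1
  row 4 [0000100]: (((0 XOR 0) OR NOT 0) XOR (0 AND (0 OR 0))) -> 1
  (every remaining row is evaluated the same way; all 128 results are listed next)
Full result column, 8 rows per line (x1,x2,x3,x4 fixed per line; x5,x6,x7 runs 000..111 left to right):
  rows 0-7 [x1,x2,x3,x4=0000]: 11111111  (ones: 8)
  rows 8-15 [x1,x2,x3,x4=0001]: 00000000  (ones: 0)
  rows 16-23 [x1,x2,x3,x4=0010]: 11111111  (ones: 8)
  rows 24-31 [x1,x2,x3,x4=0011]: 00000000  (ones: 0)
  rows 32-39 [x1,x2,x3,x4=0100]: 11111111  (ones: 8)
  rows 40-47 [x1,x2,x3,x4=0101]: 00000000  (ones: 0)
  rows 48-55 [x1,x2,x3,x4=0110]: 11111111  (ones: 8)
  rows 56-63 [x1,x2,x3,x4=0111]: 00000000  (ones: 0)
  rows 64-71 [x1,x2,x3,x4=1000]: 10101010  (ones: 4)
  rows 72-79 [x1,x2,x3,x4=1001]: 01010101  (ones: 4)
  rows 80-87 [x1,x2,x3,x4=1010]: 10101010  (ones: 4)
  rows 88-95 [x1,x2,x3,x4=1011]: 01010101  (ones: 4)
  rows 96-103 [x1,x2,x3,x4=1100]: 10101010  (ones: 4)
  rows 104-111 [x1,x2,x3,x4=1101]: 01010101  (ones: 4)
  rows 112-119 [x1,x2,x3,x4=1110]: 10101010  (ones: 4)
  rows 120-127 [x1,x2,x3,x4=1111]: 01010101  (ones: 4)
Count of 1-rows = 8+0+8+0+8+0+8+0+4+4+4+4+4+4+4+4 = 64

64


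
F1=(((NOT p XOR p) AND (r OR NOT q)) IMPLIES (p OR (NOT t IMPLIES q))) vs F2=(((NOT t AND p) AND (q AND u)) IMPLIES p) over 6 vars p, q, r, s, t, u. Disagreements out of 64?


F1 = (((NOT p XOR p) AND (r OR NOT q)) IMPLIES (p OR (NOT t IMPLIES q)))
F2 = (((NOT t AND p) AND (q AND u)) IMPLIES p)
Evaluate both on each of 64 rows (bits = p,q,r,s,t,u):
  row 0 [000000]: F1=0 F2=1 (differ) -> 1
  row 1 [000001]: F1=0 F2=1 (differ) -> 1
  row 2 [000010]: F1=1 F2=1 -> 0
  row 3 [000011]: F1=1 F2=1 -> 0
  row 4 [000100]: F1=0 F2=1 (differ) -> 1
  (every remaining row is evaluated the same way; all 64 results are listed next)
Full result column, 8 rows per line (p,q,r fixed per line; s,t,u runs 000..111 left to right):
  rows 0-7 [p,q,r=000]: 11001100  (ones: 4)
  rows 8-15 [p,q,r=001]: 11001100  (ones: 4)
  rows 16-23 [p,q,r=010]: 00000000  (ones: 0)
  rows 24-31 [p,q,r=011]: 00000000  (ones: 0)
  rows 32-39 [p,q,r=100]: 00000000  (ones: 0)
  rows 40-47 [p,q,r=101]: 00000000  (ones: 0)
  rows 48-55 [p,q,r=110]: 00000000  (ones: 0)
  rows 56-63 [p,q,r=111]: 00000000  (ones: 0)
Disagreements = 4+4+0+0+0+0+0+0 = 8

8


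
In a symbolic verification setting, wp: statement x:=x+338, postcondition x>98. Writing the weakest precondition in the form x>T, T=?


Formula: wp(x:=E, P) = P[E/x] (substitute E for x in postcondition)
Step 1: Postcondition: x>98
Step 2: Substitute x+338 for x: x+338>98
Step 3: Solve for x: x > 98-338 = -240

-240


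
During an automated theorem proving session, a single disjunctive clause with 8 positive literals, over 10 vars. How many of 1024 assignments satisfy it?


Step 1: Total=2^10=1024
Step 2: Unsat when all 8 false: 2^2=4
Step 3: Sat=1024-4=1020

1020


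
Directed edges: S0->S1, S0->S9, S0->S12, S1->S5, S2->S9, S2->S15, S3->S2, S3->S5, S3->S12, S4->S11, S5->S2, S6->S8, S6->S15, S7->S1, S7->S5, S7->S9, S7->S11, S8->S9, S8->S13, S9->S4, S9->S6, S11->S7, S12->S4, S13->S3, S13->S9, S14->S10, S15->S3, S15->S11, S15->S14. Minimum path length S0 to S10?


BFS layer-by-layer from S0:
  dist 0: {S0}
  dist 1: {S1, S9, S12}
  dist 2: {S4, S5, S6}
  dist 3: {S2, S8, S11, S15}
  dist 4: {S3, S7, S13, S14}
  dist 5: {S10}
  -> S10 reached at distance 5
Shortest path length = 5

5


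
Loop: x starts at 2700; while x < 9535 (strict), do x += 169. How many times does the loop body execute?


Step 1: x goes from 2700 toward 9535 by 169; the body runs while x<9535, so iterations = ceil((bound-start)/step)
Step 2: Distance=6835
Step 3: ceil(6835/169)=41

41


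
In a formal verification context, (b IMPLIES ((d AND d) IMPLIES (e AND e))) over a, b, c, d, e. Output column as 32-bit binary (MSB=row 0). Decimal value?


Formula: (b IMPLIES ((d AND d) IMPLIES (e AND e))) over a, b, c, d, e (32 rows)
Evaluate each row (bits = a,b,c,d,e, MSB first):
  row 0 [00000]: (0 IMPLIES ((0 AND 0) IMPLIES (0 AND 0))) -> 1
  row 1 [00001]: (0 IMPLIES ((0 AND 0) IMPLIES (1 AND 1))) -> 1
  row 2 [00010]: (0 IMPLIES ((1 AND 1) IMPLIES (0 AND 0))) -> 1
  row 3 [00011]: (0 IMPLIES ((1 AND 1) IMPLIES (1 AND 1))) -> 1
  row 4 [00100]: (0 IMPLIES ((0 AND 0) IMPLIES (0 AND 0))) -> 1
  row 5 [00101]: (0 IMPLIES ((0 AND 0) IMPLIES (1 AND 1))) -> 1
  row 6 [00110]: (0 IMPLIES ((1 AND 1) IMPLIES (0 AND 0))) -> 1
  row 7 [00111]: (0 IMPLIES ((1 AND 1) IMPLIES (1 AND 1))) -> 1
  row 8 [01000]: (1 IMPLIES ((0 AND 0) IMPLIES (0 AND 0))) -> 1
  row 9 [01001]: (1 IMPLIES ((0 AND 0) IMPLIES (1 AND 1))) -> 1
  row 10 [01010]: (1 IMPLIES ((1 AND 1) IMPLIES (0 AND 0))) -> 0
  row 11 [01011]: (1 IMPLIES ((1 AND 1) IMPLIES (1 AND 1))) -> 1
  row 12 [01100]: (1 IMPLIES ((0 AND 0) IMPLIES (0 AND 0))) -> 1
  row 13 [01101]: (1 IMPLIES ((0 AND 0) IMPLIES (1 AND 1))) -> 1
  row 14 [01110]: (1 IMPLIES ((1 AND 1) IMPLIES (0 AND 0))) -> 0
  row 15 [01111]: (1 IMPLIES ((1 AND 1) IMPLIES (1 AND 1))) -> 1
  row 16 [10000]: (0 IMPLIES ((0 AND 0) IMPLIES (0 AND 0))) -> 1
  row 17 [10001]: (0 IMPLIES ((0 AND 0) IMPLIES (1 AND 1))) -> 1
  row 18 [10010]: (0 IMPLIES ((1 AND 1) IMPLIES (0 AND 0))) -> 1
  row 19 [10011]: (0 IMPLIES ((1 AND 1) IMPLIES (1 AND 1))) -> 1
  row 20 [10100]: (0 IMPLIES ((0 AND 0) IMPLIES (0 AND 0))) -> 1
  row 21 [10101]: (0 IMPLIES ((0 AND 0) IMPLIES (1 AND 1))) -> 1
  row 22 [10110]: (0 IMPLIES ((1 AND 1) IMPLIES (0 AND 0))) -> 1
  row 23 [10111]: (0 IMPLIES ((1 AND 1) IMPLIES (1 AND 1))) -> 1
  row 24 [11000]: (1 IMPLIES ((0 AND 0) IMPLIES (0 AND 0))) -> 1
  row 25 [11001]: (1 IMPLIES ((0 AND 0) IMPLIES (1 AND 1))) -> 1
  row 26 [11010]: (1 IMPLIES ((1 AND 1) IMPLIES (0 AND 0))) -> 0
  row 27 [11011]: (1 IMPLIES ((1 AND 1) IMPLIES (1 AND 1))) -> 1
  row 28 [11100]: (1 IMPLIES ((0 AND 0) IMPLIES (0 AND 0))) -> 1
  row 29 [11101]: (1 IMPLIES ((0 AND 0) IMPLIES (1 AND 1))) -> 1
  row 30 [11110]: (1 IMPLIES ((1 AND 1) IMPLIES (0 AND 0))) -> 0
  row 31 [11111]: (1 IMPLIES ((1 AND 1) IMPLIES (1 AND 1))) -> 1
Full result column, 4 rows per line (a,b,c fixed per line; d,e runs 00..11 left to right):
  rows 0-3 [a,b,c=000]: 1111  = hex F
  rows 4-7 [a,b,c=001]: 1111  = hex F
  rows 8-11 [a,b,c=010]: 1101  = hex D
  rows 12-15 [a,b,c=011]: 1101  = hex D
  rows 16-19 [a,b,c=100]: 1111  = hex F
  rows 20-23 [a,b,c=101]: 1111  = hex F
  rows 24-27 [a,b,c=110]: 1101  = hex D
  rows 28-31 [a,b,c=111]: 1101  = hex D
Output column (row 0 .. row 31) = 11111111110111011111111111011101
Output column grouped in 4s = 1111 1111 1101 1101 1111 1111 1101 1101 = 0xFFDDFFDD
Convert to decimal digit by digit (value = value*16 + digit):
  F -> 15
  15*16 + 15 (F) = 255
  255*16 + 13 (D) = 4093
  4093*16 + 13 (D) = 65501
  65501*16 + 15 (F) = 1048031
  1048031*16 + 15 (F) = 16768511
  16768511*16 + 13 (D) = 268296189
  268296189*16 + 13 (D) = 4292739037
Decimal = 4292739037

4292739037


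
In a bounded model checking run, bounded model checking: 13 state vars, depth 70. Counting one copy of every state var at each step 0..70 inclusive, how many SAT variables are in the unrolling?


BMC unrolls to depth k, creating one copy of each state var for steps 0..k.
Step count = 70 + 1 = 71 (steps 0 through 70)
Vars per step = 13
Total = 13 * 71 = 923

923


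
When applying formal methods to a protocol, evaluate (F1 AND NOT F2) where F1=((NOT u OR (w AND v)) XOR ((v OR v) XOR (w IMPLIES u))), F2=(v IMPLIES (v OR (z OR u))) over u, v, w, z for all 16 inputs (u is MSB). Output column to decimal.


F1 = ((NOT u OR (w AND v)) XOR ((v OR v) XOR (w IMPLIES u)))
F2 = (v IMPLIES (v OR (z OR u)))
Counterexample to F1=>F2 is where F1=1 and F2=0.
Evaluate each row (bits = u,v,w,z, MSB first):
  row 0 [0000]: F1=0 F2=1 -> F1&~F2 -> 0
  row 1 [0001]: F1=0 F2=1 -> F1&~F2 -> 0
  row 2 [0010]: F1=1 F2=1 -> F1&~F2 -> 0
  row 3 [0011]: F1=1 F2=1 -> F1&~F2 -> 0
  row 4 [0100]: F1=1 F2=1 -> F1&~F2 -> 0
  row 5 [0101]: F1=1 F2=1 -> F1&~F2 -> 0
  row 6 [0110]: F1=0 F2=1 -> F1&~F2 -> 0
  row 7 [0111]: F1=0 F2=1 -> F1&~F2 -> 0
  row 8 [1000]: F1=1 F2=1 -> F1&~F2 -> 0
  row 9 [1001]: F1=1 F2=1 -> F1&~F2 -> 0
  row 10 [1010]: F1=1 F2=1 -> F1&~F2 -> 0
  row 11 [1011]: F1=1 F2=1 -> F1&~F2 -> 0
  row 12 [1100]: F1=0 F2=1 -> F1&~F2 -> 0
  row 13 [1101]: F1=0 F2=1 -> F1&~F2 -> 0
  row 14 [1110]: F1=1 F2=1 -> F1&~F2 -> 0
  row 15 [1111]: F1=1 F2=1 -> F1&~F2 -> 0
Full result column, 4 rows per line (u,v fixed per line; w,z runs 00..11 left to right):
  rows 0-3 [u,v=00]: 0000  = hex 0
  rows 4-7 [u,v=01]: 0000  = hex 0
  rows 8-11 [u,v=10]: 0000  = hex 0
  rows 12-15 [u,v=11]: 0000  = hex 0
Counterexample vector (row 0 .. row 15) = 0000000000000000
Output column grouped in 4s = 0000 0000 0000 0000 = 0x0000
Convert to decimal digit by digit (value = value*16 + digit):
  0 -> 0
  0*16 + 0 = 0
  0*16 + 0 = 0
  0*16 + 0 = 0
Decimal = 0

0


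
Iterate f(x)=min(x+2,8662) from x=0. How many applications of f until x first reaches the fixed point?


Step 1: x=0, cap=8662, increment=2
Step 2: x grows by 2 each step until capped at 8662; fixed point is x=8662
Step 3: iterations = ceil(8662/2) = 4331

4331


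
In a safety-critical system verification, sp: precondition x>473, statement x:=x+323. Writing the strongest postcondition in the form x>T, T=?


Formula: sp(P, x:=E) = exists old_x. (x = E[old_x/x]) AND P[old_x/x] (old_x is the value of x before the assignment; eliminate old_x by solving x = E[old_x/x] for old_x)
Step 1: Precondition P: x>473, i.e. old_x > 473
Step 2: Assignment gives x = old_x + 323, so old_x = x - 323
Step 3: Substitute into P: x - 323 > 473
Step 4: Simplify: x > 473+323 = 796

796


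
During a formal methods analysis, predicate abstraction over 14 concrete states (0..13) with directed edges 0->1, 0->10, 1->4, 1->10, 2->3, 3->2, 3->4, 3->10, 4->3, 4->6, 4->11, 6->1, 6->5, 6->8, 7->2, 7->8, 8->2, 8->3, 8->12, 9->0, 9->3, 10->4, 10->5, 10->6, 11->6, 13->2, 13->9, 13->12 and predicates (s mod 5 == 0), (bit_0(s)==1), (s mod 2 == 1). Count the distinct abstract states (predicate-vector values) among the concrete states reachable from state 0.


BFS from 0:
Concrete reachable: {0, 1, 2, 3, 4, 5, 6, 8, 10, 11, 12}
Abstract via predicates (s mod 5 == 0), (bit_0(s)==1), (s mod 2 == 1):
  (0,0,0) <- {2, 4, 6, 8, 12}
  (0,1,1) <- {1, 3, 11}
  (1,0,0) <- {0, 10}
  (1,1,1) <- {5}
Distinct abstract states = 4

4


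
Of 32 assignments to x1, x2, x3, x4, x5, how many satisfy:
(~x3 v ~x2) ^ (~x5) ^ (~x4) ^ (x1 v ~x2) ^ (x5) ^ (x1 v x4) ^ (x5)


CNF with 7 clauses over 5 vars (32 assignments).
An assignment satisfies CNF iff every clause has >=1 true literal.
Check each row (bits = x1,x2,x3,x4,x5; clause T/F shown):
  row 0 [00000]: clauses=TTTTFFF -> 0
  row 1 [00001]: clauses=TFTTTFT -> 0
  row 2 [00010]: clauses=TTFTFTF -> 0
  row 3 [00011]: clauses=TFFTTTT -> 0
  row 4 [00100]: clauses=TTTTFFF -> 0
  row 5 [00101]: clauses=TFTTTFT -> 0
  row 6 [00110]: clauses=TTFTFTF -> 0
  row 7 [00111]: clauses=TFFTTTT -> 0
  row 8 [01000]: clauses=TTTFFFF -> 0
  row 9 [01001]: clauses=TFTFTFT -> 0
  row 10 [01010]: clauses=TTFFFTF -> 0
  row 11 [01011]: clauses=TFFFTTT -> 0
  row 12 [01100]: clauses=FTTFFFF -> 0
  row 13 [01101]: clauses=FFTFTFT -> 0
  row 14 [01110]: clauses=FTFFFTF -> 0
  row 15 [01111]: clauses=FFFFTTT -> 0
  row 16 [10000]: clauses=TTTTFTF -> 0
  row 17 [10001]: clauses=TFTTTTT -> 0
  row 18 [10010]: clauses=TTFTFTF -> 0
  row 19 [10011]: clauses=TFFTTTT -> 0
  row 20 [10100]: clauses=TTTTFTF -> 0
  row 21 [10101]: clauses=TFTTTTT -> 0
  row 22 [10110]: clauses=TTFTFTF -> 0
  row 23 [10111]: clauses=TFFTTTT -> 0
  row 24 [11000]: clauses=TTTTFTF -> 0
  row 25 [11001]: clauses=TFTTTTT -> 0
  row 26 [11010]: clauses=TTFTFTF -> 0
  row 27 [11011]: clauses=TFFTTTT -> 0
  row 28 [11100]: clauses=FTTTFTF -> 0
  row 29 [11101]: clauses=FFTTTTT -> 0
  row 30 [11110]: clauses=FTFTFTF -> 0
  row 31 [11111]: clauses=FFFTTTT -> 0
Full result column, 8 rows per line (x1,x2 fixed per line; x3,x4,x5 runs 000..111 left to right):
  rows 0-7 [x1,x2=00]: 00000000  (ones: 0)
  rows 8-15 [x1,x2=01]: 00000000  (ones: 0)
  rows 16-23 [x1,x2=10]: 00000000  (ones: 0)
  rows 24-31 [x1,x2=11]: 00000000  (ones: 0)
Satisfying assignments = 0+0+0+0 = 0

0


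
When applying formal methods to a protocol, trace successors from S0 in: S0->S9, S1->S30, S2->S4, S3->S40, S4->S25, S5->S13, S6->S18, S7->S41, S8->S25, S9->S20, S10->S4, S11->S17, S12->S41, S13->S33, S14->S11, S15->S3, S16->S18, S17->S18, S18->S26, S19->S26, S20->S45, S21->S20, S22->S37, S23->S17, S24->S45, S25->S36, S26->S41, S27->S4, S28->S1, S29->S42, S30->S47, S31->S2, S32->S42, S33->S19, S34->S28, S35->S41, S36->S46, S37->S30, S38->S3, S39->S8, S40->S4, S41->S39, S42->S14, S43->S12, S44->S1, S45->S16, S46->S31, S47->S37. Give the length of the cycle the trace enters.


Trace from S0 until a state repeats:
  S0 -> S9 -> S20 -> S45 -> S16 -> S18 -> S26 -> S41 -> S39 -> S8 -> S25 -> S36 -> S46 -> S31 -> S2 -> S4 -> S25
S25 first seen at step 10, revisited at step 16.
Cycle length = 16 - 10 = 6

6


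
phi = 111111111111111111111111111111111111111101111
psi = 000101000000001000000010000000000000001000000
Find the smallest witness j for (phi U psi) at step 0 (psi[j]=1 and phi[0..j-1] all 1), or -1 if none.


(phi U psi) at 0: need smallest j with psi[j]=1 and phi[i]=1 for all i in [0,j).
Scan from step 0:
  step 0: phi=1, psi=0 -> continue
  step 1: phi=1, psi=0 -> continue
  step 2: phi=1, psi=0 -> continue
  step 3: psi=1 and phi held for [0,3) -> witness found
Witness step = 3

3


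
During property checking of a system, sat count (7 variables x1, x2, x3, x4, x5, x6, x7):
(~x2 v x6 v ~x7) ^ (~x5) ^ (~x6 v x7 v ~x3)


CNF with 3 clauses over 7 vars (128 assignments).
An assignment satisfies CNF iff every clause has >=1 true literal.
Check each row (bits = x1,x2,x3,x4,x5,x6,x7; clause T/F shown):
  row 0 [0000000]: clauses=TTT -> 1
  row 1 [0000001]: clauses=TTT -> 1
  row 2 [0000010]: clauses=TTT -> 1
  row 3 [0000011]: clauses=TTT -> 1
  row 4 [0000100]: clauses=TFT -> 0
  (every remaining row is evaluated the same way; all 128 results are listed next)
Full result column, 8 rows per line (x1,x2,x3,x4 fixed per line; x5,x6,x7 runs 000..111 left to right):
  rows 0-7 [x1,x2,x3,x4=0000]: 11110000  (ones: 4)
  rows 8-15 [x1,x2,x3,x4=0001]: 11110000  (ones: 4)
  rows 16-23 [x1,x2,x3,x4=0010]: 11010000  (ones: 3)
  rows 24-31 [x1,x2,x3,x4=0011]: 11010000  (ones: 3)
  rows 32-39 [x1,x2,x3,x4=0100]: 10110000  (ones: 3)
  rows 40-47 [x1,x2,x3,x4=0101]: 10110000  (ones: 3)
  rows 48-55 [x1,x2,x3,x4=0110]: 10010000  (ones: 2)
  rows 56-63 [x1,x2,x3,x4=0111]: 10010000  (ones: 2)
  rows 64-71 [x1,x2,x3,x4=1000]: 11110000  (ones: 4)
  rows 72-79 [x1,x2,x3,x4=1001]: 11110000  (ones: 4)
  rows 80-87 [x1,x2,x3,x4=1010]: 11010000  (ones: 3)
  rows 88-95 [x1,x2,x3,x4=1011]: 11010000  (ones: 3)
  rows 96-103 [x1,x2,x3,x4=1100]: 10110000  (ones: 3)
  rows 104-111 [x1,x2,x3,x4=1101]: 10110000  (ones: 3)
  rows 112-119 [x1,x2,x3,x4=1110]: 10010000  (ones: 2)
  rows 120-127 [x1,x2,x3,x4=1111]: 10010000  (ones: 2)
Satisfying assignments = 4+4+3+3+3+3+2+2+4+4+3+3+3+3+2+2 = 48

48


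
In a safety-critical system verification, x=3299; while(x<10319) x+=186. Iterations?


Step 1: x goes from 3299 toward 10319 by 186; the body runs while x<10319, so iterations = ceil((bound-start)/step)
Step 2: Distance=7020
Step 3: ceil(7020/186)=38

38


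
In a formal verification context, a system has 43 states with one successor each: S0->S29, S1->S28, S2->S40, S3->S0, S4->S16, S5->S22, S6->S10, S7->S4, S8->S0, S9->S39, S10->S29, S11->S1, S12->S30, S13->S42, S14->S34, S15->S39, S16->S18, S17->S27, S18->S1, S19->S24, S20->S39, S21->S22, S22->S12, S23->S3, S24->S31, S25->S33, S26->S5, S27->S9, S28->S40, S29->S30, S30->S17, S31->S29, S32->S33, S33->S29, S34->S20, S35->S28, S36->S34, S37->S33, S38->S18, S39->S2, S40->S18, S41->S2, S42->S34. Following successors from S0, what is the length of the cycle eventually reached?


Trace from S0 until a state repeats:
  S0 -> S29 -> S30 -> S17 -> S27 -> S9 -> S39 -> S2 -> S40 -> S18 -> S1 -> S28 -> S40
S40 first seen at step 8, revisited at step 12.
Cycle length = 12 - 8 = 4

4


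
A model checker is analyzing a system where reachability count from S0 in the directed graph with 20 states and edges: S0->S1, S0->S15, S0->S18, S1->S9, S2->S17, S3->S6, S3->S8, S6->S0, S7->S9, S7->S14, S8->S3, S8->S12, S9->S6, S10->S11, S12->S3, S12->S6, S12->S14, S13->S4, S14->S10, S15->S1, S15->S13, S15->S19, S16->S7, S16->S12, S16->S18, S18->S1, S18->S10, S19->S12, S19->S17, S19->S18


BFS from S0:
  layer 0: {S0}
  layer 1: {S1, S15, S18}
  layer 2: {S9, S10, S13, S19}
  layer 3: {S4, S6, S11, S12, S17}
  layer 4: {S3, S14}
  layer 5: {S8}
Reachable set: {S0, S1, S3, S4, S6, S8, S9, S10, S11, S12, S13, S14, S15, S17, S18, S19}
Count = 16

16
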